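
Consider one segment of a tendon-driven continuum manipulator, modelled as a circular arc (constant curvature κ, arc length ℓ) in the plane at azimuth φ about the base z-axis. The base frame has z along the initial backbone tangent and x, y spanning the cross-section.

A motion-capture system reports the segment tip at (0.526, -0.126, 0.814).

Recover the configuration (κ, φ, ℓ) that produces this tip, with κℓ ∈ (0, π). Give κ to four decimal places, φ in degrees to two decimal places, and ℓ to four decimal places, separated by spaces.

ρ = √(x²+y²) = √(0.526² + -0.126²) = 0.54088
φ = atan2(y, x) mod 360° = atan2(-0.126, 0.526) = 346.5290°
|p|² = ρ² + z² = 0.54088² + 0.814² = 0.95515
κ = 2ρ / |p|² = 2×0.54088 / 0.95515 = 1.13256
θ = 2·atan2(ρ, z) = 2·atan2(0.54088, 0.814) = 1.17296 rad
ℓ = θ/κ = 1.17296/1.13256 = 1.03568

1.1326 346.53 1.0357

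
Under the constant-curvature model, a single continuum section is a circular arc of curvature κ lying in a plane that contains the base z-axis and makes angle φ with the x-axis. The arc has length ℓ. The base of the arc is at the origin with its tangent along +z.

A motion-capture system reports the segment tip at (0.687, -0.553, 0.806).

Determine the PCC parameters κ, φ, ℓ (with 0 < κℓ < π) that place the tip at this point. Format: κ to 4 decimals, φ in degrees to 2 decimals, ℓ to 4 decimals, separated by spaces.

1.2357 321.17 1.3439

ρ = √(x²+y²) = √(0.687² + -0.553²) = 0.88192
φ = atan2(y, x) mod 360° = atan2(-0.553, 0.687) = 321.1677°
|p|² = ρ² + z² = 0.88192² + 0.806² = 1.42741
κ = 2ρ / |p|² = 2×0.88192 / 1.42741 = 1.23569
θ = 2·atan2(ρ, z) = 2·atan2(0.88192, 0.806) = 1.66069 rad
ℓ = θ/κ = 1.66069/1.23569 = 1.34394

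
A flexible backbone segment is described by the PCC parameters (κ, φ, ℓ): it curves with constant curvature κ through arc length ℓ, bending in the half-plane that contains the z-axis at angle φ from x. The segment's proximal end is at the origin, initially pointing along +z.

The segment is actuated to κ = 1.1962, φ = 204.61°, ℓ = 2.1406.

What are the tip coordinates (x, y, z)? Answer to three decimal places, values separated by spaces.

-1.395 -0.639 0.459

θ = κ·ℓ = 1.1962 × 2.1406 = 2.56059 rad
ρ = (1 − cos θ)/κ = (1 − -0.83591)/1.1962 = 1.53479
z = sin θ / κ = 0.54887/1.1962 = 0.45884
x = ρ cos φ = 1.53479 × cos(204.61°) = -1.39537
y = ρ sin φ = 1.53479 × sin(204.61°) = -0.63915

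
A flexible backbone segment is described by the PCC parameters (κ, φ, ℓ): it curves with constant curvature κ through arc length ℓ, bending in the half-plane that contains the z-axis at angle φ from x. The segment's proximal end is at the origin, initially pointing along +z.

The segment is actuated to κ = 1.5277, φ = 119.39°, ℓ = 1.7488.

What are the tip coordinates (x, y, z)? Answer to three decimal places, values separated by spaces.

-0.608 1.079 0.296

θ = κ·ℓ = 1.5277 × 1.7488 = 2.67164 rad
ρ = (1 − cos θ)/κ = (1 − -0.89159)/1.5277 = 1.23820
z = sin θ / κ = 0.45284/1.5277 = 0.29642
x = ρ cos φ = 1.23820 × cos(119.39°) = -0.60765
y = ρ sin φ = 1.23820 × sin(119.39°) = 1.07884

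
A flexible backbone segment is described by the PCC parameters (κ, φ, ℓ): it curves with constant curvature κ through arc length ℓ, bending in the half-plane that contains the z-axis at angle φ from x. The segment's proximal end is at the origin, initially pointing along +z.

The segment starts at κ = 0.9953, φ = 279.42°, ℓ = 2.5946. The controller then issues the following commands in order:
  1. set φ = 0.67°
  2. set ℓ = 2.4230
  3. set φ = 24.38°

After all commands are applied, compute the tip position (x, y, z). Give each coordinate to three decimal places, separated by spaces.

initial: κ=0.9953, φ=279.42°, ℓ=2.5946
cmd 1: set φ=0.67° → (κ,φ,ℓ)=(0.9953,0.67°,2.5946) → tip=(1.8563,0.0217,0.5330)
cmd 2: set ℓ=2.4230 → (κ,φ,ℓ)=(0.9953,0.67°,2.4230) → tip=(1.7533,0.0205,0.6700)
cmd 3: set φ=24.38° → (κ,φ,ℓ)=(0.9953,24.38°,2.4230) → tip=(1.5971,0.7238,0.6700)

1.597 0.724 0.670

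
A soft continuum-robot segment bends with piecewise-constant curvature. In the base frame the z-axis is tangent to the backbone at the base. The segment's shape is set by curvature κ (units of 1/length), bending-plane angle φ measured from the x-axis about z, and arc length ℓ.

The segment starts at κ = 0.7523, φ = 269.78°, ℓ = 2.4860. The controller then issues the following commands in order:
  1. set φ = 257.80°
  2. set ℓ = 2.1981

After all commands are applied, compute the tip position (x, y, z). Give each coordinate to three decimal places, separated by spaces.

-0.304 -1.407 1.325

initial: κ=0.7523, φ=269.78°, ℓ=2.4860
cmd 1: set φ=257.80° → (κ,φ,ℓ)=(0.7523,257.80°,2.4860) → tip=(-0.3638,-1.6825,1.2701)
cmd 2: set ℓ=2.1981 → (κ,φ,ℓ)=(0.7523,257.80°,2.1981) → tip=(-0.3041,-1.4067,1.3247)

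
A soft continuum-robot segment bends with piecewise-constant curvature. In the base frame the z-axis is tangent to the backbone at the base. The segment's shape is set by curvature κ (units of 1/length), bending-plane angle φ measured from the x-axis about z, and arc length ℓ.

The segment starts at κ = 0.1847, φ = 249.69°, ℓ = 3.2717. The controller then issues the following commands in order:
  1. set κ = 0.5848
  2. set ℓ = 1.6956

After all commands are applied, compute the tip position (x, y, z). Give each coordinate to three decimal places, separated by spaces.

-0.269 -0.726 1.431

initial: κ=0.1847, φ=249.69°, ℓ=3.2717
cmd 1: set κ=0.5848 → (κ,φ,ℓ)=(0.5848,249.69°,3.2717) → tip=(-0.7929,-2.1422,1.6107)
cmd 2: set ℓ=1.6956 → (κ,φ,ℓ)=(0.5848,249.69°,1.6956) → tip=(-0.2687,-0.7259,1.4311)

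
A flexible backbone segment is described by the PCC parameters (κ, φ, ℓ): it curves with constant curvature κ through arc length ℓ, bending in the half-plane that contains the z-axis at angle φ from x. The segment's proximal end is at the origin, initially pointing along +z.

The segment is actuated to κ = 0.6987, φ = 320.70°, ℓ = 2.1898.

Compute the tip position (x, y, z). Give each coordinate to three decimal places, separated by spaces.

θ = κ·ℓ = 0.6987 × 2.1898 = 1.53001 rad
ρ = (1 − cos θ)/κ = (1 − 0.04077)/0.6987 = 1.37288
z = sin θ / κ = 0.99917/0.6987 = 1.43004
x = ρ cos φ = 1.37288 × cos(320.70°) = 1.06239
y = ρ sin φ = 1.37288 × sin(320.70°) = -0.86955

1.062 -0.870 1.430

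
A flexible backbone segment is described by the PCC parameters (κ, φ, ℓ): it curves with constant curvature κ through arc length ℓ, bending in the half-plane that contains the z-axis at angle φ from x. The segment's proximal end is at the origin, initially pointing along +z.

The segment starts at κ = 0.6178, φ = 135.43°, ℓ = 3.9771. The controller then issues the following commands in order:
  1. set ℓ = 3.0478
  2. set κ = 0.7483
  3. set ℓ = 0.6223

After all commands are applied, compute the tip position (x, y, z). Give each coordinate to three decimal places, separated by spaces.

-0.101 0.100 0.600

initial: κ=0.6178, φ=135.43°, ℓ=3.9771
cmd 1: set ℓ=3.0478 → (κ,φ,ℓ)=(0.6178,135.43°,3.0478) → tip=(-1.5072,1.4848,1.5404)
cmd 2: set κ=0.7483 → (κ,φ,ℓ)=(0.7483,135.43°,3.0478) → tip=(-1.5725,1.5491,1.0136)
cmd 3: set ℓ=0.6223 → (κ,φ,ℓ)=(0.7483,135.43°,0.6223) → tip=(-0.1014,0.0999,0.6001)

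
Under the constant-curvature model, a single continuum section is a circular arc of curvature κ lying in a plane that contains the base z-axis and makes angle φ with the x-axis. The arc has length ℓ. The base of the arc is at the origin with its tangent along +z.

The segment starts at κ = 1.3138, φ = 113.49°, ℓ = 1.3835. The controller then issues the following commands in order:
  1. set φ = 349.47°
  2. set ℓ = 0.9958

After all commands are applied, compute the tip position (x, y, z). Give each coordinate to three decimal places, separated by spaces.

0.554 -0.103 0.735

initial: κ=1.3138, φ=113.49°, ℓ=1.3835
cmd 1: set φ=349.47° → (κ,φ,ℓ)=(1.3138,349.47°,1.3835) → tip=(0.9312,-0.1731,0.7381)
cmd 2: set ℓ=0.9958 → (κ,φ,ℓ)=(1.3138,349.47°,0.9958) → tip=(0.5541,-0.1030,0.7351)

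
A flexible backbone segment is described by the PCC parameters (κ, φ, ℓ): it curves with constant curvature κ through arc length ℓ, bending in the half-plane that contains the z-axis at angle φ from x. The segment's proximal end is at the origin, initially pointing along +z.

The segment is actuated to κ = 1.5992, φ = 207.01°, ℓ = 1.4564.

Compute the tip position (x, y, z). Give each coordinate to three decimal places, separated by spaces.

-0.940 -0.479 0.454

θ = κ·ℓ = 1.5992 × 1.4564 = 2.32907 rad
ρ = (1 − cos θ)/κ = (1 − -0.68767)/1.5992 = 1.05532
z = sin θ / κ = 0.72602/1.5992 = 0.45399
x = ρ cos φ = 1.05532 × cos(207.01°) = -0.94022
y = ρ sin φ = 1.05532 × sin(207.01°) = -0.47927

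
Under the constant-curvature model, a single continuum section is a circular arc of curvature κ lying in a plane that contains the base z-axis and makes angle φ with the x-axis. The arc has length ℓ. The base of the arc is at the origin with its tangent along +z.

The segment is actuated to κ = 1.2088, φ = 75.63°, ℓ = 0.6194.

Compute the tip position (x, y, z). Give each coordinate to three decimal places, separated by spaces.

θ = κ·ℓ = 1.2088 × 0.6194 = 0.74873 rad
ρ = (1 − cos θ)/κ = (1 − 0.73255)/1.2088 = 0.22125
z = sin θ / κ = 0.68071/1.2088 = 0.56313
x = ρ cos φ = 0.22125 × cos(75.63°) = 0.05491
y = ρ sin φ = 0.22125 × sin(75.63°) = 0.21433

0.055 0.214 0.563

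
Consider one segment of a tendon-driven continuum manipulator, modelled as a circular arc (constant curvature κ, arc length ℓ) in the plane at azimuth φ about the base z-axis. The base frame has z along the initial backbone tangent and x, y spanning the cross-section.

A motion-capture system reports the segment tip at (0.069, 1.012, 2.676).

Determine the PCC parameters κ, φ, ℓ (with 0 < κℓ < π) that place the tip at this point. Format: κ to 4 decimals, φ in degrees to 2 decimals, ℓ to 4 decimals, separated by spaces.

ρ = √(x²+y²) = √(0.069² + 1.012²) = 1.01435
φ = atan2(y, x) mod 360° = atan2(1.012, 0.069) = 86.0995°
|p|² = ρ² + z² = 1.01435² + 2.676² = 8.18988
κ = 2ρ / |p|² = 2×1.01435 / 8.18988 = 0.24771
θ = 2·atan2(ρ, z) = 2·atan2(1.01435, 2.676) = 0.72464 rad
ℓ = θ/κ = 0.72464/0.24771 = 2.92538

0.2477 86.10 2.9254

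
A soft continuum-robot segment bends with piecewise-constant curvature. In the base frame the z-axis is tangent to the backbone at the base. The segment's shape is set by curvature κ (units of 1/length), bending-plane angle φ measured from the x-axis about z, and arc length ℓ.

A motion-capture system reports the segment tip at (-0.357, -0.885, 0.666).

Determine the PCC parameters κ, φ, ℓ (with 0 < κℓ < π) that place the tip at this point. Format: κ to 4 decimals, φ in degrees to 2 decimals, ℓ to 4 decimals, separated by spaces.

1.4094 248.03 1.3644

ρ = √(x²+y²) = √(-0.357² + -0.885²) = 0.95429
φ = atan2(y, x) mod 360° = atan2(-0.885, -0.357) = 248.0314°
|p|² = ρ² + z² = 0.95429² + 0.666² = 1.35423
κ = 2ρ / |p|² = 2×0.95429 / 1.35423 = 1.40935
θ = 2·atan2(ρ, z) = 2·atan2(0.95429, 0.666) = 1.92296 rad
ℓ = θ/κ = 1.92296/1.40935 = 1.36443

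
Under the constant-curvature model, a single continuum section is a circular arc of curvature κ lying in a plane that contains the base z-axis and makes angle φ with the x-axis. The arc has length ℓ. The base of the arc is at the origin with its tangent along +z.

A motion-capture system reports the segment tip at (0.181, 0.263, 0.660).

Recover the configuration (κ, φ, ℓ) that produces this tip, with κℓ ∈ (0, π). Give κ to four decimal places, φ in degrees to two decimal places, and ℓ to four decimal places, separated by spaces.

ρ = √(x²+y²) = √(0.181² + 0.263²) = 0.31926
φ = atan2(y, x) mod 360° = atan2(0.263, 0.181) = 55.4637°
|p|² = ρ² + z² = 0.31926² + 0.660² = 0.53753
κ = 2ρ / |p|² = 2×0.31926 / 0.53753 = 1.18790
θ = 2·atan2(ρ, z) = 2·atan2(0.31926, 0.660) = 0.90110 rad
ℓ = θ/κ = 0.90110/1.18790 = 0.75857

1.1879 55.46 0.7586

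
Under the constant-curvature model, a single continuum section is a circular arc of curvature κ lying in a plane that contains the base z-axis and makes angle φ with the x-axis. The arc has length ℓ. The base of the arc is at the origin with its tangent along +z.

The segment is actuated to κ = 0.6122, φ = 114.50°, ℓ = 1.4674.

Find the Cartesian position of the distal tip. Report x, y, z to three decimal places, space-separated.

-0.255 0.561 1.278

θ = κ·ℓ = 0.6122 × 1.4674 = 0.89834 rad
ρ = (1 − cos θ)/κ = (1 − 0.62291)/0.6122 = 0.61596
z = sin θ / κ = 0.78230/0.6122 = 1.27784
x = ρ cos φ = 0.61596 × cos(114.50°) = -0.25544
y = ρ sin φ = 0.61596 × sin(114.50°) = 0.56050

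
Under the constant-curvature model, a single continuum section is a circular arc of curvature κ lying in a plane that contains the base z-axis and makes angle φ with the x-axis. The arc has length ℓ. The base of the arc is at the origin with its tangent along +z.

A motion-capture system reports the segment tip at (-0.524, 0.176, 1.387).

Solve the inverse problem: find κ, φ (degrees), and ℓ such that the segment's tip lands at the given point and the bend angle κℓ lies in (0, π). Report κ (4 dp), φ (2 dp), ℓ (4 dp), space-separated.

0.4959 161.43 1.5295

ρ = √(x²+y²) = √(-0.524² + 0.176²) = 0.55277
φ = atan2(y, x) mod 360° = atan2(0.176, -0.524) = 161.4339°
|p|² = ρ² + z² = 0.55277² + 1.387² = 2.22932
κ = 2ρ / |p|² = 2×0.55277 / 2.22932 = 0.49591
θ = 2·atan2(ρ, z) = 2·atan2(0.55277, 1.387) = 0.75849 rad
ℓ = θ/κ = 0.75849/0.49591 = 1.52949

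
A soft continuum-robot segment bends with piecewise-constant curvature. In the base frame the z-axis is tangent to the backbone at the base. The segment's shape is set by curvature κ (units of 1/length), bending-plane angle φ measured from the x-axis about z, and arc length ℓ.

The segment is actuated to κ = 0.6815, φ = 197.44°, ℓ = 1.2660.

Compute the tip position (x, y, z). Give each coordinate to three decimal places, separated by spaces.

-0.490 -0.154 1.115

θ = κ·ℓ = 0.6815 × 1.2660 = 0.86278 rad
ρ = (1 − cos θ)/κ = (1 − 0.65033)/0.6815 = 0.51309
z = sin θ / κ = 0.75965/0.6815 = 1.11468
x = ρ cos φ = 0.51309 × cos(197.44°) = -0.48950
y = ρ sin φ = 0.51309 × sin(197.44°) = -0.15378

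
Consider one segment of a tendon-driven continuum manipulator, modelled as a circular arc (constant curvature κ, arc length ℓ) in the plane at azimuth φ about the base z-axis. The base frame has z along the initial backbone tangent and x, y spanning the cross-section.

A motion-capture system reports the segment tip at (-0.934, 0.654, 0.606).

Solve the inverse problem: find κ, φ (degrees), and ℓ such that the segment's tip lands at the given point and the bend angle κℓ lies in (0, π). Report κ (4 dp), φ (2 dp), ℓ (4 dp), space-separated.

ρ = √(x²+y²) = √(-0.934² + 0.654²) = 1.14021
φ = atan2(y, x) mod 360° = atan2(0.654, -0.934) = 144.9997°
|p|² = ρ² + z² = 1.14021² + 0.606² = 1.66731
κ = 2ρ / |p|² = 2×1.14021 / 1.66731 = 1.36772
θ = 2·atan2(ρ, z) = 2·atan2(1.14021, 0.606) = 2.16456 rad
ℓ = θ/κ = 2.16456/1.36772 = 1.58260

1.3677 145.00 1.5826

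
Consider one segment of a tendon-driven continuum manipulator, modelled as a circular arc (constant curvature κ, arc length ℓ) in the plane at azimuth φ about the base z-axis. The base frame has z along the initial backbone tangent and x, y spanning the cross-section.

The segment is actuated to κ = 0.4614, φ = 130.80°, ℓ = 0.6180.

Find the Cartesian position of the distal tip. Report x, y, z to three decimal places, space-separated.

-0.057 0.066 0.610

θ = κ·ℓ = 0.4614 × 0.6180 = 0.28515 rad
ρ = (1 − cos θ)/κ = (1 − 0.95962)/0.4614 = 0.08751
z = sin θ / κ = 0.28130/0.4614 = 0.60966
x = ρ cos φ = 0.08751 × cos(130.80°) = -0.05718
y = ρ sin φ = 0.08751 × sin(130.80°) = 0.06625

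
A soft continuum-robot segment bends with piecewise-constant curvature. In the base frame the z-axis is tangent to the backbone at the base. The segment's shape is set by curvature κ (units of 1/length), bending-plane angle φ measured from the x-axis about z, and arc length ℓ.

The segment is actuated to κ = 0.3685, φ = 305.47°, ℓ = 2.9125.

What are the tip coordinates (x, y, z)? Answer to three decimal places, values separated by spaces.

0.823 -1.155 2.385

θ = κ·ℓ = 0.3685 × 2.9125 = 1.07326 rad
ρ = (1 − cos θ)/κ = (1 − 0.47727)/0.3685 = 1.41855
z = sin θ / κ = 0.87876/0.3685 = 2.38469
x = ρ cos φ = 1.41855 × cos(305.47°) = 0.82315
y = ρ sin φ = 1.41855 × sin(305.47°) = -1.15529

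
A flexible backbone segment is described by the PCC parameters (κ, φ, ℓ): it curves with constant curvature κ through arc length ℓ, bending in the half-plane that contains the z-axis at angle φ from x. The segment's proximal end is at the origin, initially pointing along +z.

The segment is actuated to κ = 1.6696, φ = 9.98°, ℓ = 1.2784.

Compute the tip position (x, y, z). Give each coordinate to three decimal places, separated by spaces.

θ = κ·ℓ = 1.6696 × 1.2784 = 2.13442 rad
ρ = (1 − cos θ)/κ = (1 − -0.53425)/1.6696 = 0.91893
z = sin θ / κ = 0.84533/1.6696 = 0.50630
x = ρ cos φ = 0.91893 × cos(9.98°) = 0.90503
y = ρ sin φ = 0.91893 × sin(9.98°) = 0.15926

0.905 0.159 0.506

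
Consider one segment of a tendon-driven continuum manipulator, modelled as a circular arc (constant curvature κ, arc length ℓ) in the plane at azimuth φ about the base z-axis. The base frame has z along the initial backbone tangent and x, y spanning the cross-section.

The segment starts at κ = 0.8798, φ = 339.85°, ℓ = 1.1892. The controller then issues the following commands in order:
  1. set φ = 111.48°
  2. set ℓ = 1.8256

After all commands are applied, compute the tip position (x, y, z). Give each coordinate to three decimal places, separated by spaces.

-0.431 1.095 1.136

initial: κ=0.8798, φ=339.85°, ℓ=1.1892
cmd 1: set φ=111.48° → (κ,φ,ℓ)=(0.8798,111.48°,1.1892) → tip=(-0.2078,0.5280,0.9838)
cmd 2: set ℓ=1.8256 → (κ,φ,ℓ)=(0.8798,111.48°,1.8256) → tip=(-0.4309,1.0951,1.1359)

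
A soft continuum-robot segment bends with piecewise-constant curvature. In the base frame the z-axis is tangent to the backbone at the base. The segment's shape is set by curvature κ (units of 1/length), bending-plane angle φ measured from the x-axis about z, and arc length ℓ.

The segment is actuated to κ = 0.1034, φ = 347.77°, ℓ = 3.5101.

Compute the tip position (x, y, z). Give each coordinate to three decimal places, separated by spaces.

0.616 -0.133 3.434

θ = κ·ℓ = 0.1034 × 3.5101 = 0.36294 rad
ρ = (1 − cos θ)/κ = (1 − 0.93486)/0.1034 = 0.63002
z = sin θ / κ = 0.35503/0.1034 = 3.43354
x = ρ cos φ = 0.63002 × cos(347.77°) = 0.61573
y = ρ sin φ = 0.63002 × sin(347.77°) = -0.13346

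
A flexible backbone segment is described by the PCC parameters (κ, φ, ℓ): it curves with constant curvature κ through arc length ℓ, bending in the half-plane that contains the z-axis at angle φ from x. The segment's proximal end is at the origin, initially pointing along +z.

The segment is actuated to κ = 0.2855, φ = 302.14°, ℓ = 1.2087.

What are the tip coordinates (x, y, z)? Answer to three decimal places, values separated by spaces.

0.110 -0.175 1.185

θ = κ·ℓ = 0.2855 × 1.2087 = 0.34508 rad
ρ = (1 − cos θ)/κ = (1 − 0.94105)/0.2855 = 0.20649
z = sin θ / κ = 0.33828/0.2855 = 1.18485
x = ρ cos φ = 0.20649 × cos(302.14°) = 0.10985
y = ρ sin φ = 0.20649 × sin(302.14°) = -0.17485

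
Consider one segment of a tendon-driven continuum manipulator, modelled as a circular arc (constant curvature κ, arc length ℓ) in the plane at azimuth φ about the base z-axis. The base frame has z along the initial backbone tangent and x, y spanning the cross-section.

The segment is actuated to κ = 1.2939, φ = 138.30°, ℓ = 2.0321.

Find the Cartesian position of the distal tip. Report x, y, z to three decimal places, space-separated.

-1.080 0.962 0.379

θ = κ·ℓ = 1.2939 × 2.0321 = 2.62933 rad
ρ = (1 − cos θ)/κ = (1 − -0.87164)/1.2939 = 1.44651
z = sin θ / κ = 0.49015/1.2939 = 0.37881
x = ρ cos φ = 1.44651 × cos(138.30°) = -1.08002
y = ρ sin φ = 1.44651 × sin(138.30°) = 0.96226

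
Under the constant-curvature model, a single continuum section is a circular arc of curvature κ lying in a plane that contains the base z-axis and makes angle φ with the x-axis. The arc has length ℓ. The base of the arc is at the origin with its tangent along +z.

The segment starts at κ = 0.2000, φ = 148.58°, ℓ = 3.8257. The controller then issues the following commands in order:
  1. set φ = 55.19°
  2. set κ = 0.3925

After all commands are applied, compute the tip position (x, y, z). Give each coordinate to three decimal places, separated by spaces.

1.354 1.947 2.542

initial: κ=0.2000, φ=148.58°, ℓ=3.8257
cmd 1: set φ=55.19° → (κ,φ,ℓ)=(0.2000,55.19°,3.8257) → tip=(0.7955,1.1442,3.4632)
cmd 2: set κ=0.3925 → (κ,φ,ℓ)=(0.3925,55.19°,3.8257) → tip=(1.3538,1.9472,2.5417)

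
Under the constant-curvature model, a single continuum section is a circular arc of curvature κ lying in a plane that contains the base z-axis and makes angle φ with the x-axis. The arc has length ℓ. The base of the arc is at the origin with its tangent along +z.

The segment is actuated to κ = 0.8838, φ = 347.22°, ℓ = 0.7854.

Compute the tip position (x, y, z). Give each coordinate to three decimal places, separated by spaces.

θ = κ·ℓ = 0.8838 × 0.7854 = 0.69414 rad
ρ = (1 − cos θ)/κ = (1 − 0.76861)/0.8838 = 0.26182
z = sin θ / κ = 0.63972/0.8838 = 0.72383
x = ρ cos φ = 0.26182 × cos(347.22°) = 0.25533
y = ρ sin φ = 0.26182 × sin(347.22°) = -0.05792

0.255 -0.058 0.724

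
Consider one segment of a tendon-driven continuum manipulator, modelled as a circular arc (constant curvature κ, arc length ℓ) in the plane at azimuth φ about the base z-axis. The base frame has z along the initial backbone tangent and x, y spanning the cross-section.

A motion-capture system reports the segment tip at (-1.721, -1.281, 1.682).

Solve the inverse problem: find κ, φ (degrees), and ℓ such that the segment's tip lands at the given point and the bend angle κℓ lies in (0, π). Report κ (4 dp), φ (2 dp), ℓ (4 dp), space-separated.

ρ = √(x²+y²) = √(-1.721² + -1.281²) = 2.14541
φ = atan2(y, x) mod 360° = atan2(-1.281, -1.721) = 216.6616°
|p|² = ρ² + z² = 2.14541² + 1.682² = 7.43193
κ = 2ρ / |p|² = 2×2.14541 / 7.43193 = 0.57735
θ = 2·atan2(ρ, z) = 2·atan2(2.14541, 1.682) = 1.81178 rad
ℓ = θ/κ = 1.81178/0.57735 = 3.13809

0.5774 216.66 3.1381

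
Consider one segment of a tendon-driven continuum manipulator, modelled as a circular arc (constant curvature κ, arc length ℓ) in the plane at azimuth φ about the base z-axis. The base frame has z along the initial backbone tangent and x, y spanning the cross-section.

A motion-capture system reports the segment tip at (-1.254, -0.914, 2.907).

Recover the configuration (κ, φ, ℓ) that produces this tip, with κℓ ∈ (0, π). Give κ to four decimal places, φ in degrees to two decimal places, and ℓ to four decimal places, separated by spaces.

0.2858 216.09 3.4311

ρ = √(x²+y²) = √(-1.254² + -0.914²) = 1.55174
φ = atan2(y, x) mod 360° = atan2(-0.914, -1.254) = 216.0871°
|p|² = ρ² + z² = 1.55174² + 2.907² = 10.85856
κ = 2ρ / |p|² = 2×1.55174 / 10.85856 = 0.28581
θ = 2·atan2(ρ, z) = 2·atan2(1.55174, 2.907) = 0.98063 rad
ℓ = θ/κ = 0.98063/0.28581 = 3.43107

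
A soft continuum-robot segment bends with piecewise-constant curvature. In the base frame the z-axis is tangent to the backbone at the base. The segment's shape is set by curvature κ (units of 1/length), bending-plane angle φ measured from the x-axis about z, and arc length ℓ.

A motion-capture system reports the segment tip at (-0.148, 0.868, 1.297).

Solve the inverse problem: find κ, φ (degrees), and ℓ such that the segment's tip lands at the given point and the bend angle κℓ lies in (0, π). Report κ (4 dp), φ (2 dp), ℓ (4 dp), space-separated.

0.7166 99.68 1.6646

ρ = √(x²+y²) = √(-0.148² + 0.868²) = 0.88053
φ = atan2(y, x) mod 360° = atan2(0.868, -0.148) = 99.6763°
|p|² = ρ² + z² = 0.88053² + 1.297² = 2.45754
κ = 2ρ / |p|² = 2×0.88053 / 2.45754 = 0.71659
θ = 2·atan2(ρ, z) = 2·atan2(0.88053, 1.297) = 1.19284 rad
ℓ = θ/κ = 1.19284/0.71659 = 1.66460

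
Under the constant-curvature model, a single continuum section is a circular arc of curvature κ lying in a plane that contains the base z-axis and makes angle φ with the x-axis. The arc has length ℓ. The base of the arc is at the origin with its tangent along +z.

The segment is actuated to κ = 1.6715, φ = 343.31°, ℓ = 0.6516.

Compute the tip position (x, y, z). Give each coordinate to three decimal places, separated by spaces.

0.308 -0.092 0.530

θ = κ·ℓ = 1.6715 × 0.6516 = 1.08915 rad
ρ = (1 − cos θ)/κ = (1 − 0.46324)/1.6715 = 0.32113
z = sin θ / κ = 0.88623/1.6715 = 0.53020
x = ρ cos φ = 0.32113 × cos(343.31°) = 0.30760
y = ρ sin φ = 0.32113 × sin(343.31°) = -0.09222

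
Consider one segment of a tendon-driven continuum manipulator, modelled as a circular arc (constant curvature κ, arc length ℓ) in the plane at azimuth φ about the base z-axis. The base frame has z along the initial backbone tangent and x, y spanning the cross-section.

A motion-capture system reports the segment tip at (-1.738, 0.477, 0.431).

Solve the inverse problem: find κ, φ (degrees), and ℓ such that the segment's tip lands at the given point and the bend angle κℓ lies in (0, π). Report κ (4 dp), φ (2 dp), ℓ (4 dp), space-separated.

1.0497 164.65 2.5457

ρ = √(x²+y²) = √(-1.738² + 0.477²) = 1.80227
φ = atan2(y, x) mod 360° = atan2(0.477, -1.738) = 164.6529°
|p|² = ρ² + z² = 1.80227² + 0.431² = 3.43393
κ = 2ρ / |p|² = 2×1.80227 / 3.43393 = 1.04968
θ = 2·atan2(ρ, z) = 2·atan2(1.80227, 0.431) = 2.67212 rad
ℓ = θ/κ = 2.67212/1.04968 = 2.54565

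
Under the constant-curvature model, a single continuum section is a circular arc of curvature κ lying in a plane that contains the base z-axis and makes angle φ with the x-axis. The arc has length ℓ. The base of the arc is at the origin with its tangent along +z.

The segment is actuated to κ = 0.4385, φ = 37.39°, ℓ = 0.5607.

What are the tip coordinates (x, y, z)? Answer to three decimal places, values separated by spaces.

θ = κ·ℓ = 0.4385 × 0.5607 = 0.24587 rad
ρ = (1 − cos θ)/κ = (1 − 0.96993)/0.4385 = 0.06858
z = sin θ / κ = 0.24340/0.4385 = 0.55507
x = ρ cos φ = 0.06858 × cos(37.39°) = 0.05449
y = ρ sin φ = 0.06858 × sin(37.39°) = 0.04165

0.054 0.042 0.555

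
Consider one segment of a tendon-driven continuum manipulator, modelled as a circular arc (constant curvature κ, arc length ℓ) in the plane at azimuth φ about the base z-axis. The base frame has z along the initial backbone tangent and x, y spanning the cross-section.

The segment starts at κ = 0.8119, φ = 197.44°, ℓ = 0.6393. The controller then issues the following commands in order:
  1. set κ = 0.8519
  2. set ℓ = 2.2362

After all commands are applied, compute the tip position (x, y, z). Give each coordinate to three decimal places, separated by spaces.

initial: κ=0.8119, φ=197.44°, ℓ=0.6393
cmd 1: set κ=0.8519 → (κ,φ,ℓ)=(0.8519,197.44°,0.6393) → tip=(-0.1620,-0.0509,0.6082)
cmd 2: set ℓ=2.2362 → (κ,φ,ℓ)=(0.8519,197.44°,2.2362) → tip=(-1.4872,-0.4672,1.1089)

-1.487 -0.467 1.109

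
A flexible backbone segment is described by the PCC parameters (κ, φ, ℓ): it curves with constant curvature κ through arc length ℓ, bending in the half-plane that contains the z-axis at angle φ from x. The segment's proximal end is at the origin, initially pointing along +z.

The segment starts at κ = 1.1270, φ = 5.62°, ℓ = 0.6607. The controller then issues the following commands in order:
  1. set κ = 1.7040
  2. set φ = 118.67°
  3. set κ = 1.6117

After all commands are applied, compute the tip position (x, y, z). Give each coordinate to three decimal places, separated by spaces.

initial: κ=1.1270, φ=5.62°, ℓ=0.6607
cmd 1: set κ=1.7040 → (κ,φ,ℓ)=(1.7040,5.62°,0.6607) → tip=(0.3327,0.0327,0.5297)
cmd 2: set φ=118.67° → (κ,φ,ℓ)=(1.7040,118.67°,0.6607) → tip=(-0.1604,0.2933,0.5297)
cmd 3: set κ=1.6117 → (κ,φ,ℓ)=(1.6117,118.67°,0.6607) → tip=(-0.1534,0.2806,0.5427)

-0.153 0.281 0.543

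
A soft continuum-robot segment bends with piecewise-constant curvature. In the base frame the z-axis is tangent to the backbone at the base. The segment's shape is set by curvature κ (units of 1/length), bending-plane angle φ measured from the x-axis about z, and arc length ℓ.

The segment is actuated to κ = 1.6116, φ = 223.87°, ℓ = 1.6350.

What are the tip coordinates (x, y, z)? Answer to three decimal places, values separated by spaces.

-0.838 -0.806 0.301

θ = κ·ℓ = 1.6116 × 1.6350 = 2.63497 rad
ρ = (1 − cos θ)/κ = (1 − -0.87439)/1.6116 = 1.16306
z = sin θ / κ = 0.48523/1.6116 = 0.30109
x = ρ cos φ = 1.16306 × cos(223.87°) = -0.83847
y = ρ sin φ = 1.16306 × sin(223.87°) = -0.80603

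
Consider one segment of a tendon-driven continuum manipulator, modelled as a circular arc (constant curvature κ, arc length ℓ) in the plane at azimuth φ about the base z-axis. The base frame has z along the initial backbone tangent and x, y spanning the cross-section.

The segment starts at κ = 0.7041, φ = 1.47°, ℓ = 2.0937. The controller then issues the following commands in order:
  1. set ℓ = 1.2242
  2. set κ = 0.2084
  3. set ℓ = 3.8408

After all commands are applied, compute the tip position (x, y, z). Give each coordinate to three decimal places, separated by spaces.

initial: κ=0.7041, φ=1.47°, ℓ=2.0937
cmd 1: set ℓ=1.2242 → (κ,φ,ℓ)=(0.7041,1.47°,1.2242) → tip=(0.4956,0.0127,1.0781)
cmd 2: set κ=0.2084 → (κ,φ,ℓ)=(0.2084,1.47°,1.2242) → tip=(0.1553,0.0040,1.2110)
cmd 3: set ℓ=3.8408 → (κ,φ,ℓ)=(0.2084,1.47°,3.8408) → tip=(1.4563,0.0374,3.4436)

1.456 0.037 3.444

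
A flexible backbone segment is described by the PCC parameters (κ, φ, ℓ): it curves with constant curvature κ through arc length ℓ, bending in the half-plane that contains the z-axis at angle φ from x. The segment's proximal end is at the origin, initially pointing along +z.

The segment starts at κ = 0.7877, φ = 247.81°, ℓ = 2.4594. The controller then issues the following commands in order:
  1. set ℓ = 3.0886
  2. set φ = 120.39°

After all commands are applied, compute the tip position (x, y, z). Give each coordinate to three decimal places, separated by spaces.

-1.130 1.926 0.826

initial: κ=0.7877, φ=247.81°, ℓ=2.4594
cmd 1: set ℓ=3.0886 → (κ,φ,ℓ)=(0.7877,247.81°,3.0886) → tip=(-0.8435,-2.0679,0.8263)
cmd 2: set φ=120.39° → (κ,φ,ℓ)=(0.7877,120.39°,3.0886) → tip=(-1.1298,1.9265,0.8263)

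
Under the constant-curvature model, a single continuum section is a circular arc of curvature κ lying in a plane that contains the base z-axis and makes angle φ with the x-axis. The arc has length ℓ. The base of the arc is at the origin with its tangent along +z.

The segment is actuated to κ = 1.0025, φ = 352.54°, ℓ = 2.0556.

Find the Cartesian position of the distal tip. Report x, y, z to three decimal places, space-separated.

θ = κ·ℓ = 1.0025 × 2.0556 = 2.06074 rad
ρ = (1 − cos θ)/κ = (1 − -0.47058)/1.0025 = 1.46691
z = sin θ / κ = 0.88236/1.0025 = 0.88016
x = ρ cos φ = 1.46691 × cos(352.54°) = 1.45449
y = ρ sin φ = 1.46691 × sin(352.54°) = -0.19045

1.454 -0.190 0.880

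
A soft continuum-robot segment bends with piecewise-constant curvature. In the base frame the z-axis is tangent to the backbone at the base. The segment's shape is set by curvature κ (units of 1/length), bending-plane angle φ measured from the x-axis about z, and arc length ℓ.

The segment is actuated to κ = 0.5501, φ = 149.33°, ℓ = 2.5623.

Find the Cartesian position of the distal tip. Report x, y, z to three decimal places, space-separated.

θ = κ·ℓ = 0.5501 × 2.5623 = 1.40952 rad
ρ = (1 − cos θ)/κ = (1 − 0.16058)/0.5501 = 1.52595
z = sin θ / κ = 0.98702/0.5501 = 1.79426
x = ρ cos φ = 1.52595 × cos(149.33°) = -1.31250
y = ρ sin φ = 1.52595 × sin(149.33°) = 0.77837

-1.312 0.778 1.794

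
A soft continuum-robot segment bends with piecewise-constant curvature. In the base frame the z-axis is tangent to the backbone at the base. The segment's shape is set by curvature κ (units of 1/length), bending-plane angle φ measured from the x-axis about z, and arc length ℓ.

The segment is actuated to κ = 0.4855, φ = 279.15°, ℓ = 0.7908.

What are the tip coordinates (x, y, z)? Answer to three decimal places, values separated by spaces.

θ = κ·ℓ = 0.4855 × 0.7908 = 0.38393 rad
ρ = (1 − cos θ)/κ = (1 − 0.92720)/0.4855 = 0.14995
z = sin θ / κ = 0.37457/0.4855 = 0.77151
x = ρ cos φ = 0.14995 × cos(279.15°) = 0.02385
y = ρ sin φ = 0.14995 × sin(279.15°) = -0.14804

0.024 -0.148 0.772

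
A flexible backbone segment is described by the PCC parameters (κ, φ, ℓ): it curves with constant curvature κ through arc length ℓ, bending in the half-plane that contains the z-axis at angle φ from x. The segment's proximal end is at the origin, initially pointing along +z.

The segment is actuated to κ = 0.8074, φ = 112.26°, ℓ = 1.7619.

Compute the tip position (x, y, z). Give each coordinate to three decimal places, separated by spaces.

-0.400 0.977 1.225

θ = κ·ℓ = 0.8074 × 1.7619 = 1.42256 rad
ρ = (1 − cos θ)/κ = (1 − 0.14770)/0.8074 = 1.05562
z = sin θ / κ = 0.98903/0.8074 = 1.22496
x = ρ cos φ = 1.05562 × cos(112.26°) = -0.39988
y = ρ sin φ = 1.05562 × sin(112.26°) = 0.97695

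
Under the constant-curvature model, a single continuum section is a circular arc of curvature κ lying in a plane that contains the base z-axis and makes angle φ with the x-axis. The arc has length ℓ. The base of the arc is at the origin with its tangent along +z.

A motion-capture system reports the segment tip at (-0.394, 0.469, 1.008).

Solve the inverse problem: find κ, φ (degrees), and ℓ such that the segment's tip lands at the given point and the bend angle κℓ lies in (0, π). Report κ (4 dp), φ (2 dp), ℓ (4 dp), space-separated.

ρ = √(x²+y²) = √(-0.394² + 0.469²) = 0.61253
φ = atan2(y, x) mod 360° = atan2(0.469, -0.394) = 130.0331°
|p|² = ρ² + z² = 0.61253² + 1.008² = 1.39126
κ = 2ρ / |p|² = 2×0.61253 / 1.39126 = 0.88054
θ = 2·atan2(ρ, z) = 2·atan2(0.61253, 1.008) = 1.09208 rad
ℓ = θ/κ = 1.09208/0.88054 = 1.24024

0.8805 130.03 1.2402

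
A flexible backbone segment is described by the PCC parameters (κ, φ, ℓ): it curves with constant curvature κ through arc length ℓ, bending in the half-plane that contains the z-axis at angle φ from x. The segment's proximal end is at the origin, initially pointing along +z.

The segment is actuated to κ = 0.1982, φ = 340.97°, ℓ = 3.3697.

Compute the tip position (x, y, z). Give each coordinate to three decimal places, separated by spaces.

1.025 -0.353 3.125

θ = κ·ℓ = 0.1982 × 3.3697 = 0.66787 rad
ρ = (1 − cos θ)/κ = (1 − 0.78514)/0.1982 = 1.08406
z = sin θ / κ = 0.61932/0.1982 = 3.12472
x = ρ cos φ = 1.08406 × cos(340.97°) = 1.02481
y = ρ sin φ = 1.08406 × sin(340.97°) = -0.35347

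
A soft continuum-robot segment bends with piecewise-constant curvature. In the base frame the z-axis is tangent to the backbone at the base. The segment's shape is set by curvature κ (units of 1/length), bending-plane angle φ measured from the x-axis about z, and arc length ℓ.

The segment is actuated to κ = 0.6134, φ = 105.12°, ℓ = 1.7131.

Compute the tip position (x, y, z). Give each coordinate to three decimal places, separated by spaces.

θ = κ·ℓ = 0.6134 × 1.7131 = 1.05082 rad
ρ = (1 − cos θ)/κ = (1 − 0.49686)/0.6134 = 0.82024
z = sin θ / κ = 0.86783/0.6134 = 1.41478
x = ρ cos φ = 0.82024 × cos(105.12°) = -0.21395
y = ρ sin φ = 0.82024 × sin(105.12°) = 0.79185

-0.214 0.792 1.415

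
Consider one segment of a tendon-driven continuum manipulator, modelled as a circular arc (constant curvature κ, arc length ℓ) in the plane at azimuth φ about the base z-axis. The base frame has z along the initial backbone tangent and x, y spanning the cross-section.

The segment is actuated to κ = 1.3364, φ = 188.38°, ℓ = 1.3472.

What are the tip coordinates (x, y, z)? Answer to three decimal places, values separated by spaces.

θ = κ·ℓ = 1.3364 × 1.3472 = 1.80040 rad
ρ = (1 − cos θ)/κ = (1 − -0.22759)/1.3364 = 0.91858
z = sin θ / κ = 0.97376/1.3364 = 0.72864
x = ρ cos φ = 0.91858 × cos(188.38°) = -0.90877
y = ρ sin φ = 0.91858 × sin(188.38°) = -0.13387

-0.909 -0.134 0.729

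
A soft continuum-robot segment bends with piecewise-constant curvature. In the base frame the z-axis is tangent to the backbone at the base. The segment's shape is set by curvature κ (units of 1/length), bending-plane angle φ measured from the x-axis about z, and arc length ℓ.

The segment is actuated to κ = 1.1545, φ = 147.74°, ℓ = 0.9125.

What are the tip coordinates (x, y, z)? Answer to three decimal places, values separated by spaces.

-0.370 0.234 0.753

θ = κ·ℓ = 1.1545 × 0.9125 = 1.05348 rad
ρ = (1 − cos θ)/κ = (1 − 0.49455)/1.1545 = 0.43781
z = sin θ / κ = 0.86915/1.1545 = 0.75284
x = ρ cos φ = 0.43781 × cos(147.74°) = -0.37023
y = ρ sin φ = 0.43781 × sin(147.74°) = 0.23369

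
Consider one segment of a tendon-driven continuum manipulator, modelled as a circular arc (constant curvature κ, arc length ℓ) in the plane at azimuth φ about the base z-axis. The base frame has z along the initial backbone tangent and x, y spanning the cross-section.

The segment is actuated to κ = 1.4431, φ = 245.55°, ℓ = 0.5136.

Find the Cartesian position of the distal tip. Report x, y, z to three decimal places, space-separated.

-0.075 -0.165 0.468

θ = κ·ℓ = 1.4431 × 0.5136 = 0.74118 rad
ρ = (1 − cos θ)/κ = (1 − 0.73767)/1.4431 = 0.18178
z = sin θ / κ = 0.67516/1.4431 = 0.46785
x = ρ cos φ = 0.18178 × cos(245.55°) = -0.07524
y = ρ sin φ = 0.18178 × sin(245.55°) = -0.16548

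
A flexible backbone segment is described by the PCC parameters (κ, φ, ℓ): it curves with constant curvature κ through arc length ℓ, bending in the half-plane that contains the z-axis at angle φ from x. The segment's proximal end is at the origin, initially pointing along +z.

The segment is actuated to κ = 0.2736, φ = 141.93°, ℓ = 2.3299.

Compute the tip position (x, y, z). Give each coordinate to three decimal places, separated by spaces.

θ = κ·ℓ = 0.2736 × 2.3299 = 0.63746 rad
ρ = (1 − cos θ)/κ = (1 − 0.80361)/0.2736 = 0.71780
z = sin θ / κ = 0.59516/0.2736 = 2.17528
x = ρ cos φ = 0.71780 × cos(141.93°) = -0.56509
y = ρ sin φ = 0.71780 × sin(141.93°) = 0.44261

-0.565 0.443 2.175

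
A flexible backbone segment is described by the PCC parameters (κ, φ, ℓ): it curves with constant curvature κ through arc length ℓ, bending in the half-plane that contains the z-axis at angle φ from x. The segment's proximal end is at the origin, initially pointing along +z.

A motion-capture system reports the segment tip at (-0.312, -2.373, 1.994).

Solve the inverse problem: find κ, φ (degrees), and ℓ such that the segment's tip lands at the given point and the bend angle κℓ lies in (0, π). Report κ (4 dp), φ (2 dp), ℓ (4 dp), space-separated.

ρ = √(x²+y²) = √(-0.312² + -2.373²) = 2.39342
φ = atan2(y, x) mod 360° = atan2(-2.373, -0.312) = 262.5098°
|p|² = ρ² + z² = 2.39342² + 1.994² = 9.70451
κ = 2ρ / |p|² = 2×2.39342 / 9.70451 = 0.49326
θ = 2·atan2(ρ, z) = 2·atan2(2.39342, 1.994) = 1.75237 rad
ℓ = θ/κ = 1.75237/0.49326 = 3.55263

0.4933 262.51 3.5526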